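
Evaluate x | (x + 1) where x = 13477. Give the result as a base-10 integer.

13479

x = 11010010100101 = 13477
x + 1 = 11010010100110
OR    = 11010010100111 = 13479
(x | (x + 1) sets the lowest cleared bit.)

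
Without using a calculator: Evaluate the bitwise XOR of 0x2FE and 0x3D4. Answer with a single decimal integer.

298

0x2FE = 1011111110
0x3D4 = 1111010100
XOR → 0100101010 = 298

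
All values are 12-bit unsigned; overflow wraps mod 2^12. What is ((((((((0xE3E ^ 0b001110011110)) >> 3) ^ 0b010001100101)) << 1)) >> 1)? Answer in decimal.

0xE3E = 111000111110
0b001110011110 = 001110011110
→ ^ → 110110100000 = 3488
→ >> 3 → 000110110100 = 436
0b010001100101 = 010001100101
→ ^ → 010111010001 = 1489
→ << 1 (mod 2^12) → 101110100010 = 2978
→ >> 1 → 010111010001 = 1489

1489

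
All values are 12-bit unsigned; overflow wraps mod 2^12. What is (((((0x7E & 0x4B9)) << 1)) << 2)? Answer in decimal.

448

0x7E = 000001111110
0x4B9 = 010010111001
→ & → 000000111000 = 56
→ << 1 (mod 2^12) → 000001110000 = 112
→ << 2 (mod 2^12) → 000111000000 = 448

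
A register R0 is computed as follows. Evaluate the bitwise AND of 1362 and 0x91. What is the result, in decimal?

1362 = 10101010010
0x91 = 00010010001
AND → 00000010000 = 16

16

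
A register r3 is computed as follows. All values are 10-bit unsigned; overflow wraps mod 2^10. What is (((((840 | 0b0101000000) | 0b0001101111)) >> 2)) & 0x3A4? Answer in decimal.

128

840 = 1101001000
0b0101000000 = 0101000000
→ | → 1101001000 = 840
0b0001101111 = 0001101111
→ | → 1101101111 = 879
→ >> 2 → 0011011011 = 219
0x3A4 = 1110100100
→ & → 0010000000 = 128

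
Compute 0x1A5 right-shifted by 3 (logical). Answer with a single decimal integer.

52

0x1A5 = 110100101
shift right by 3 → 000110100 = 52
(equivalently, floor(421 / 8))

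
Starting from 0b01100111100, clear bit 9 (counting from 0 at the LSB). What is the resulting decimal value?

x = 01100111100
bit 9 is currently 1; clear it via x & ~(1 << 9) = x & ~512
→ 00100111100 = 316

316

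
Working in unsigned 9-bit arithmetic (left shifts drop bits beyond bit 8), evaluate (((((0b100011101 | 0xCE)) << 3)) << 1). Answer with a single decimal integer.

496

0b100011101 = 100011101
0xCE = 011001110
→ | → 111011111 = 479
→ << 3 (mod 2^9) → 011111000 = 248
→ << 1 (mod 2^9) → 111110000 = 496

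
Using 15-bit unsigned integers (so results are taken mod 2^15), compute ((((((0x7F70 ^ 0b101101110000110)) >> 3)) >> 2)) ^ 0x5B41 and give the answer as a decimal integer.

0x7F70 = 111111101110000
0b101101110000110 = 101101110000110
→ ^ → 010010011110110 = 9462
→ >> 3 → 000010010011110 = 1182
→ >> 2 → 000000100100111 = 295
0x5B41 = 101101101000001
→ ^ → 101101001100110 = 23142

23142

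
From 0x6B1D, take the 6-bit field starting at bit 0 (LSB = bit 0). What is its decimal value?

29

v = 110101100011101
Shift right by 0: 110101100011101
Mask low 6 bits: 011101 = 29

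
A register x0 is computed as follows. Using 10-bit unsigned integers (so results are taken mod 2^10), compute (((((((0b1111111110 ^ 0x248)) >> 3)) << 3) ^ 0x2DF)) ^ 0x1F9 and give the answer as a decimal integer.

0b1111111110 = 1111111110
0x248 = 1001001000
→ ^ → 0110110110 = 438
→ >> 3 → 0000110110 = 54
→ << 3 (mod 2^10) → 0110110000 = 432
0x2DF = 1011011111
→ ^ → 1101101111 = 879
0x1F9 = 0111111001
→ ^ → 1010010110 = 662

662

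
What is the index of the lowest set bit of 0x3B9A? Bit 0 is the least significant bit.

0x3B9A = 11101110011010
Trailing zeros: 1, so the lowest set bit is bit 1 (value 2).

1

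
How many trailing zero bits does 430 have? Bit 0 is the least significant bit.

1

430 = 110101110
Trailing zeros: 1, so the lowest set bit is bit 1 (value 2).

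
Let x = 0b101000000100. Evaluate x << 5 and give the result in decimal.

x = 00000101000000100
shift left by 5 → 10100000010000000 = 82048
(equivalently, 2564 × 2^5 = 2564 × 32)

82048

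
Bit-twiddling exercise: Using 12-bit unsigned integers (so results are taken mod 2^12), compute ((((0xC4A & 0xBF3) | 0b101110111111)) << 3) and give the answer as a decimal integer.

4088

0xC4A = 110001001010
0xBF3 = 101111110011
→ & → 100001000010 = 2114
0b101110111111 = 101110111111
→ | → 101111111111 = 3071
→ << 3 (mod 2^12) → 111111111000 = 4088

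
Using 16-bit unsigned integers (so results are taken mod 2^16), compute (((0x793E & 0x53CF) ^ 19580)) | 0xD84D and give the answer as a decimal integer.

56703

0x793E = 0111100100111110
0x53CF = 0101001111001111
→ & → 0101000100001110 = 20750
19580 = 0100110001111100
→ ^ → 0001110101110010 = 7538
0xD84D = 1101100001001101
→ | → 1101110101111111 = 56703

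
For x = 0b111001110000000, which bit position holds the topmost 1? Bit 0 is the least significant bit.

14

0b111001110000000 = 111001110000000
The topmost 1 is at position 14 (since 2^14 = 16384 ≤ 29568 < 32768).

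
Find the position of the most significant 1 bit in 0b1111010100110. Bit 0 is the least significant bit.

0b1111010100110 = 1111010100110
The topmost 1 is at position 12 (since 2^12 = 4096 ≤ 7846 < 8192).

12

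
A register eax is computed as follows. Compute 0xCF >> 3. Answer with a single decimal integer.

25

0xCF = 11001111
shift right by 3 → 00011001 = 25
(equivalently, floor(207 / 8))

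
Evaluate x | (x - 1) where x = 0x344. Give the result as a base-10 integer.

x = 1101000100 = 836
x - 1 = 1101000011
OR    = 1101000111 = 839
(x | (x - 1) sets all bits below the lowest set bit.)

839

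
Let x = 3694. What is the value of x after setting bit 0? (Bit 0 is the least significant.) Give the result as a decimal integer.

3695

x = 111001101110
bit 0 is currently 0; set it via x | (1 << 0) = x | 1
→ 111001101111 = 3695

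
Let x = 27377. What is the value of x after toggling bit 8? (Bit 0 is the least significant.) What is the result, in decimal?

x = 0110101011110001
bit 8 is currently 0; toggle it via x ^ (1 << 8) = x ^ 256
→ 0110101111110001 = 27633

27633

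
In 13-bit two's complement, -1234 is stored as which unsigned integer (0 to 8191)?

6958

1234 in 13 bits: 0010011010010
Invert: 1101100101101
Add 1:  1101100101110 = 6958
(Check: 2^13 - 1234 = 8192 - 1234 = 6958.)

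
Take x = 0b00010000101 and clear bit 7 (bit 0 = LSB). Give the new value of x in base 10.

5

x = 00010000101
bit 7 is currently 1; clear it via x & ~(1 << 7) = x & ~128
→ 00000000101 = 5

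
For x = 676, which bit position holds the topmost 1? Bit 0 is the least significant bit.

9

676 = 1010100100
The topmost 1 is at position 9 (since 2^9 = 512 ≤ 676 < 1024).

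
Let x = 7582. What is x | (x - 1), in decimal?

7583

x = 1110110011110 = 7582
x - 1 = 1110110011101
OR    = 1110110011111 = 7583
(x | (x - 1) sets all bits below the lowest set bit.)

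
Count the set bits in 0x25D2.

7

0x25D2 = 10010111010010
Count the 1s: 1 + 1 + 1 + 1 + 1 + 1 + 1 = 7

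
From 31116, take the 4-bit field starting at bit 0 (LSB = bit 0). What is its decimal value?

12

v = 111100110001100
Shift right by 0: 111100110001100
Mask low 4 bits: 1100 = 12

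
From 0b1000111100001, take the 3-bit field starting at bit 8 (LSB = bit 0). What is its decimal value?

v = 1000111100001
Shift right by 8: 10001
Mask low 3 bits: 001 = 1

1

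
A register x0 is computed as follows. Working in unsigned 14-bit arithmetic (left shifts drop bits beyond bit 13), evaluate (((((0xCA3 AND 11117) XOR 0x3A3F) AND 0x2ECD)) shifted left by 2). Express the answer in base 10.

0xCA3 = 00110010100011
11117 = 10101101101101
→ AND → 00100000100001 = 2081
0x3A3F = 11101000111111
→ XOR → 11001000011110 = 12830
0x2ECD = 10111011001101
→ AND → 10001000001100 = 8716
→ shifted left by 2 (mod 2^14) → 00100000110000 = 2096

2096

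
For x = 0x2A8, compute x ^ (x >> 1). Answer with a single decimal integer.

1020

x = 1010101000 = 680
x>>1 = 0101010100
XOR  = 1111111100 = 1020
(x ^ (x >> 1) gives the standard binary-reflected Gray code of x.)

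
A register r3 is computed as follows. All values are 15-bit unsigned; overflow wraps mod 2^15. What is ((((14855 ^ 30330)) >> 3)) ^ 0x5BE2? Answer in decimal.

14855 = 011101000000111
30330 = 111011001111010
→ ^ → 100110001111101 = 19581
→ >> 3 → 000100110001111 = 2447
0x5BE2 = 101101111100010
→ ^ → 101001001101101 = 21101

21101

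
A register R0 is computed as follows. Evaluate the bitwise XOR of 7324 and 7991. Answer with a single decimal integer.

7324 = 1110010011100
7991 = 1111100110111
XOR → 0001110101011 = 939

939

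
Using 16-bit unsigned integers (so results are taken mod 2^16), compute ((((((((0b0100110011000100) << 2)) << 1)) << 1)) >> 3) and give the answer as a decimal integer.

0b0100110011000100 = 0100110011000100
→ << 2 (mod 2^16) → 0011001100010000 = 13072
→ << 1 (mod 2^16) → 0110011000100000 = 26144
→ << 1 (mod 2^16) → 1100110001000000 = 52288
→ >> 3 → 0001100110001000 = 6536

6536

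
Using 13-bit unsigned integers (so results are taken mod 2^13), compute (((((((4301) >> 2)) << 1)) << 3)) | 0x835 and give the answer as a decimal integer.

2869

4301 = 1000011001101
→ >> 2 → 0010000110011 = 1075
→ << 1 (mod 2^13) → 0100001100110 = 2150
→ << 3 (mod 2^13) → 0001100110000 = 816
0x835 = 0100000110101
→ | → 0101100110101 = 2869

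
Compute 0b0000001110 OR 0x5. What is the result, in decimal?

15

a = 1110
0x5 = 0101
 OR → 1111 = 15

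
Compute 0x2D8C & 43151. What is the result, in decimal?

0x2D8C = 0010110110001100
43151 = 1010100010001111
AND → 0010100010001100 = 10380

10380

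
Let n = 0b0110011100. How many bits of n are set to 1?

n = 110011100
Count the 1s: 1 + 1 + 1 + 1 + 1 = 5

5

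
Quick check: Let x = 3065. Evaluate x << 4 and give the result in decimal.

49040

3065 = 0000101111111001
shift left by 4 → 1011111110010000 = 49040
(equivalently, 3065 × 2^4 = 3065 × 16)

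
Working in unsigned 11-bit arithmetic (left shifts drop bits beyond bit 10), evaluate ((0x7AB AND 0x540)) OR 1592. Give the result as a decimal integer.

0x7AB = 11110101011
0x540 = 10101000000
→ AND → 10100000000 = 1280
1592 = 11000111000
→ OR → 11100111000 = 1848

1848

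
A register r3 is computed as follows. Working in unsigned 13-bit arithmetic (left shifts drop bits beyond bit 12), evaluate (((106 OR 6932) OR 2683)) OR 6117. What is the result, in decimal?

106 = 0000001101010
6932 = 1101100010100
→ OR → 1101101111110 = 7038
2683 = 0101001111011
→ OR → 1101101111111 = 7039
6117 = 1011111100101
→ OR → 1111111111111 = 8191

8191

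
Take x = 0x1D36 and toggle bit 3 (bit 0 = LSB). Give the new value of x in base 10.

x = 1110100110110
bit 3 is currently 0; toggle it via x ^ (1 << 3) = x ^ 8
→ 1110100111110 = 7486

7486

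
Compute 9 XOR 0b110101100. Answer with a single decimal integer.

421

9 = 000001001
b = 110101100
XOR → 110100101 = 421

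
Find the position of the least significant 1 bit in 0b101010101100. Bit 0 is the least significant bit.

2

0b101010101100 = 101010101100
Trailing zeros: 2, so the lowest set bit is bit 2 (value 4).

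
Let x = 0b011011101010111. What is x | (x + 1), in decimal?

14175

x = 11011101010111 = 14167
x + 1 = 11011101011000
OR    = 11011101011111 = 14175
(x | (x + 1) sets the lowest cleared bit.)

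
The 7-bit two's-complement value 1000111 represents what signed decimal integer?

pattern = 1000111 (MSB is 1 ⇒ negative)
Invert: 0111000, add 1 → 0111001 = 57, so the value is -57.
(Equivalently: 71 - 2^7 = 71 - 128 = -57.)

-57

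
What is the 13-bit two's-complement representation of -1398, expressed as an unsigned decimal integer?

6794

1398 in 13 bits: 0010101110110
Invert: 1101010001001
Add 1:  1101010001010 = 6794
(Check: 2^13 - 1398 = 8192 - 1398 = 6794.)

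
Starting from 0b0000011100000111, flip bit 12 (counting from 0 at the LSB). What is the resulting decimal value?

x = 0000011100000111
bit 12 is currently 0; toggle it via x ^ (1 << 12) = x ^ 4096
→ 0001011100000111 = 5895

5895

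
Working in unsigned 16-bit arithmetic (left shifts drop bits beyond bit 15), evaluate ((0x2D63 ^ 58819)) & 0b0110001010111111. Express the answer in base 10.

0x2D63 = 0010110101100011
58819 = 1110010111000011
→ ^ → 1100100010100000 = 51360
0b0110001010111111 = 0110001010111111
→ & → 0100000010100000 = 16544

16544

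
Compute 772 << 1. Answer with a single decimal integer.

1544

772 = 01100000100
shift left by 1 → 11000001000 = 1544
(equivalently, 772 × 2^1 = 772 × 2)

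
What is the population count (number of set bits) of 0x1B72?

8

0x1B72 = 1101101110010
Count the 1s: 1 + 1 + 1 + 1 + 1 + 1 + 1 + 1 = 8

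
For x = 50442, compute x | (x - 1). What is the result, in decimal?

x = 1100010100001010 = 50442
x - 1 = 1100010100001001
OR    = 1100010100001011 = 50443
(x | (x - 1) sets all bits below the lowest set bit.)

50443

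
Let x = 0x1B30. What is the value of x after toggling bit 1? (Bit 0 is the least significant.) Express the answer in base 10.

6962

x = 001101100110000
bit 1 is currently 0; toggle it via x ^ (1 << 1) = x ^ 2
→ 001101100110010 = 6962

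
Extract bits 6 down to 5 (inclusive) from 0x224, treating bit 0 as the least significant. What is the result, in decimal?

1

v = 01000100100
Shift right by 5: 010001
Mask low 2 bits: 01 = 1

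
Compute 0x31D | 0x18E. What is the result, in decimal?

0x31D = 1100011101
0x18E = 0110001110
 OR → 1110011111 = 927

927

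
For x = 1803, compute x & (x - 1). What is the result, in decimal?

1802

x = 11100001011 = 1803
x - 1 = 11100001010
AND   = 11100001010 = 1802
(x & (x - 1) clears the lowest set bit of x.)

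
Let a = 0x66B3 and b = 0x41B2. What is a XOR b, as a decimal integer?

0x66B3 = 110011010110011
0x41B2 = 100000110110010
XOR → 010011100000001 = 9985

9985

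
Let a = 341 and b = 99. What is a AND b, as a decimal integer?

341 = 101010101
99 = 001100011
AND → 001000001 = 65

65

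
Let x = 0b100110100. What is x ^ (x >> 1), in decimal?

x = 100110100 = 308
x>>1 = 010011010
XOR  = 110101110 = 430
(x ^ (x >> 1) gives the standard binary-reflected Gray code of x.)

430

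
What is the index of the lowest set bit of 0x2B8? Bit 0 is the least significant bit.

0x2B8 = 1010111000
Trailing zeros: 3, so the lowest set bit is bit 3 (value 8).

3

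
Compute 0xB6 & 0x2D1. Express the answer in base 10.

144

0xB6 = 0010110110
0x2D1 = 1011010001
AND → 0010010000 = 144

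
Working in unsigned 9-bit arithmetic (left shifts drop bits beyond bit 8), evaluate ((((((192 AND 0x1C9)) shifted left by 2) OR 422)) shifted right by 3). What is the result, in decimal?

52

192 = 011000000
0x1C9 = 111001001
→ AND → 011000000 = 192
→ shifted left by 2 (mod 2^9) → 100000000 = 256
422 = 110100110
→ OR → 110100110 = 422
→ shifted right by 3 → 000110100 = 52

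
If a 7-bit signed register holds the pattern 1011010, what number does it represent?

pattern = 1011010 (MSB is 1 ⇒ negative)
Invert: 0100101, add 1 → 0100110 = 38, so the value is -38.
(Equivalently: 90 - 2^7 = 90 - 128 = -38.)

-38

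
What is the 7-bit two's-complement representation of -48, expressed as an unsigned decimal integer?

80

48 in 7 bits: 0110000
Invert: 1001111
Add 1:  1010000 = 80
(Check: 2^7 - 48 = 128 - 48 = 80.)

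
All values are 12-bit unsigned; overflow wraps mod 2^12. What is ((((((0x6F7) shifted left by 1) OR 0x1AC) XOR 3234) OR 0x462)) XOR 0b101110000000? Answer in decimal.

0x6F7 = 011011110111
→ shifted left by 1 (mod 2^12) → 110111101110 = 3566
0x1AC = 000110101100
→ OR → 110111101110 = 3566
3234 = 110010100010
→ XOR → 000101001100 = 332
0x462 = 010001100010
→ OR → 010101101110 = 1390
0b101110000000 = 101110000000
→ XOR → 111011101110 = 3822

3822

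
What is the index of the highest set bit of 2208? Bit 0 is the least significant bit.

2208 = 100010100000
The topmost 1 is at position 11 (since 2^11 = 2048 ≤ 2208 < 4096).

11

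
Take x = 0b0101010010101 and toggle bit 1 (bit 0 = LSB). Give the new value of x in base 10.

x = 0101010010101
bit 1 is currently 0; toggle it via x ^ (1 << 1) = x ^ 2
→ 0101010010111 = 2711

2711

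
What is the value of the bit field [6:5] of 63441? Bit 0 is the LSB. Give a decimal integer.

v = 1111011111010001
Shift right by 5: 11110111110
Mask low 2 bits: 10 = 2

2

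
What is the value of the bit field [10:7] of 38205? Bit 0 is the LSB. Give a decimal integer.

v = 1001010100111101
Shift right by 7: 100101010
Mask low 4 bits: 1010 = 10

10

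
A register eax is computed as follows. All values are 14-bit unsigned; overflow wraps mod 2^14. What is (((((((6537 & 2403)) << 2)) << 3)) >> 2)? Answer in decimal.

6537 = 01100110001001
2403 = 00100101100011
→ & → 00100100000001 = 2305
→ << 2 (mod 2^14) → 10010000000100 = 9220
→ << 3 (mod 2^14) → 10000000100000 = 8224
→ >> 2 → 00100000001000 = 2056

2056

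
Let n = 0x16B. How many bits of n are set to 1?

6

0x16B = 101101011
Count the 1s: 1 + 1 + 1 + 1 + 1 + 1 = 6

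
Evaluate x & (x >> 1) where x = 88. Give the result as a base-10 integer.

x = 1011000 = 88
x>>1 = 0101100
AND  = 0001000 = 8
(x & (x >> 1) has a 1 wherever x has two consecutive 1 bits.)

8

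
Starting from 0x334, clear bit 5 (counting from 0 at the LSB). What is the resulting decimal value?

788

x = 1100110100
bit 5 is currently 1; clear it via x & ~(1 << 5) = x & ~32
→ 1100010100 = 788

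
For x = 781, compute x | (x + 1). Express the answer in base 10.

783

x = 1100001101 = 781
x + 1 = 1100001110
OR    = 1100001111 = 783
(x | (x + 1) sets the lowest cleared bit.)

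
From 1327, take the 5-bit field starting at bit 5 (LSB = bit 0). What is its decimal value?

v = 10100101111
Shift right by 5: 101001
Mask low 5 bits: 01001 = 9

9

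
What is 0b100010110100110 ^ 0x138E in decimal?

22056

a = 100010110100110
0x138E = 001001110001110
XOR → 101011000101000 = 22056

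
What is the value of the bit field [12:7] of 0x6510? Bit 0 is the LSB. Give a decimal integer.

10

v = 110010100010000
Shift right by 7: 11001010
Mask low 6 bits: 001010 = 10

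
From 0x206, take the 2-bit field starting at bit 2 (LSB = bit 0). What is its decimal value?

v = 1000000110
Shift right by 2: 10000001
Mask low 2 bits: 01 = 1

1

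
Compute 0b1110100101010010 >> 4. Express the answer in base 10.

3733

x = 1110100101010010
shift right by 4 → 0000111010010101 = 3733
(equivalently, floor(59730 / 16))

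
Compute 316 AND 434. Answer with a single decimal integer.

316 = 100111100
434 = 110110010
AND → 100110000 = 304

304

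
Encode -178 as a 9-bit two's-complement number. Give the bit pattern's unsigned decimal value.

178 in 9 bits: 010110010
Invert: 101001101
Add 1:  101001110 = 334
(Check: 2^9 - 178 = 512 - 178 = 334.)

334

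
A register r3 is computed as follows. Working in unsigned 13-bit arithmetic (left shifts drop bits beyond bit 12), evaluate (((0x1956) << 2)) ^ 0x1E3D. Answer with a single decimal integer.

7013

0x1956 = 1100101010110
→ << 2 (mod 2^13) → 0010101011000 = 1368
0x1E3D = 1111000111101
→ ^ → 1101101100101 = 7013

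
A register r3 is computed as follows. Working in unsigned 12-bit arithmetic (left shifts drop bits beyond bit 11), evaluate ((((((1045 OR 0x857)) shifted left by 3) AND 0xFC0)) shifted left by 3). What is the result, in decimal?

1045 = 010000010101
0x857 = 100001010111
→ OR → 110001010111 = 3159
→ shifted left by 3 (mod 2^12) → 001010111000 = 696
0xFC0 = 111111000000
→ AND → 001010000000 = 640
→ shifted left by 3 (mod 2^12) → 010000000000 = 1024

1024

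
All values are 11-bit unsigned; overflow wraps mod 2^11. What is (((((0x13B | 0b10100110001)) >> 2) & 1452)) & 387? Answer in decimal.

256

0x13B = 00100111011
0b10100110001 = 10100110001
→ | → 10100111011 = 1339
→ >> 2 → 00101001110 = 334
1452 = 10110101100
→ & → 00100001100 = 268
387 = 00110000011
→ & → 00100000000 = 256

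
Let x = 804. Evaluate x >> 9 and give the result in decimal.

804 = 1100100100
shift right by 9 → 0000000001 = 1
(equivalently, floor(804 / 512))

1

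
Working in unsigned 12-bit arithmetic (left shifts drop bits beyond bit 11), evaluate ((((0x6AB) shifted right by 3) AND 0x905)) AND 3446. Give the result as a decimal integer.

0x6AB = 011010101011
→ shifted right by 3 → 000011010101 = 213
0x905 = 100100000101
→ AND → 000000000101 = 5
3446 = 110101110110
→ AND → 000000000100 = 4

4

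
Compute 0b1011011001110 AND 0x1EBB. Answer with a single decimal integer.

5770

a = 1011011001110
0x1EBB = 1111010111011
AND → 1011010001010 = 5770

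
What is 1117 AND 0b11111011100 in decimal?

1117 = 10001011101
b = 11111011100
AND → 10001011100 = 1116

1116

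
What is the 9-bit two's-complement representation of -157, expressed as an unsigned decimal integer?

355

157 in 9 bits: 010011101
Invert: 101100010
Add 1:  101100011 = 355
(Check: 2^9 - 157 = 512 - 157 = 355.)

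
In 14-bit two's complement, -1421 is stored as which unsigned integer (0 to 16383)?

1421 in 14 bits: 00010110001101
Invert: 11101001110010
Add 1:  11101001110011 = 14963
(Check: 2^14 - 1421 = 16384 - 1421 = 14963.)

14963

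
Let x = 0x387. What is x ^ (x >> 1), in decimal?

x = 1110000111 = 903
x>>1 = 0111000011
XOR  = 1001000100 = 580
(x ^ (x >> 1) gives the standard binary-reflected Gray code of x.)

580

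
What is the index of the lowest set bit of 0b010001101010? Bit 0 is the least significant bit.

0b010001101010 = 10001101010
Trailing zeros: 1, so the lowest set bit is bit 1 (value 2).

1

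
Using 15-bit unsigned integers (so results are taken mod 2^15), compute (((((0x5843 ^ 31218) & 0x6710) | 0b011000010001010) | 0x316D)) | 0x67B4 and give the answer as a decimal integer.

30719

0x5843 = 101100001000011
31218 = 111100111110010
→ ^ → 010000110110001 = 8625
0x6710 = 110011100010000
→ & → 010000100010000 = 8464
0b011000010001010 = 011000010001010
→ | → 011000110011010 = 12698
0x316D = 011000101101101
→ | → 011000111111111 = 12799
0x67B4 = 110011110110100
→ | → 111011111111111 = 30719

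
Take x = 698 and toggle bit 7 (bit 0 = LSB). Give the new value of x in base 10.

570

x = 1010111010
bit 7 is currently 1; toggle it via x ^ (1 << 7) = x ^ 128
→ 1000111010 = 570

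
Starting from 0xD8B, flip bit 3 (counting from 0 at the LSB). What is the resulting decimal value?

3459

x = 110110001011
bit 3 is currently 1; toggle it via x ^ (1 << 3) = x ^ 8
→ 110110000011 = 3459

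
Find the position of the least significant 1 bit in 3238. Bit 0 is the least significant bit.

1

3238 = 110010100110
Trailing zeros: 1, so the lowest set bit is bit 1 (value 2).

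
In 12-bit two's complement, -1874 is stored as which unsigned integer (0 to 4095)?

1874 in 12 bits: 011101010010
Invert: 100010101101
Add 1:  100010101110 = 2222
(Check: 2^12 - 1874 = 4096 - 1874 = 2222.)

2222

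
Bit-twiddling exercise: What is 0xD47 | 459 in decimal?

0xD47 = 110101000111
459 = 000111001011
 OR → 110111001111 = 3535

3535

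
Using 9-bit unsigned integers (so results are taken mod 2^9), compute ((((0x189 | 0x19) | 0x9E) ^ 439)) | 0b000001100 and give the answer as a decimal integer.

0x189 = 110001001
0x19 = 000011001
→ | → 110011001 = 409
0x9E = 010011110
→ | → 110011111 = 415
439 = 110110111
→ ^ → 000101000 = 40
0b000001100 = 000001100
→ | → 000101100 = 44

44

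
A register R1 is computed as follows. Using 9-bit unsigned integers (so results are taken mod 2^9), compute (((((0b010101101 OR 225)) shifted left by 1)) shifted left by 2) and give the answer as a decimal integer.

360

0b010101101 = 010101101
225 = 011100001
→ OR → 011101101 = 237
→ shifted left by 1 (mod 2^9) → 111011010 = 474
→ shifted left by 2 (mod 2^9) → 101101000 = 360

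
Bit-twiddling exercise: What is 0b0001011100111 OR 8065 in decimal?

8167

a = 0001011100111
8065 = 1111110000001
 OR → 1111111100111 = 8167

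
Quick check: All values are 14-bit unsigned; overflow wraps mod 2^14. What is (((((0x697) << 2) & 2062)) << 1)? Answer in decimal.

4120

0x697 = 00011010010111
→ << 2 (mod 2^14) → 01101001011100 = 6748
2062 = 00100000001110
→ & → 00100000001100 = 2060
→ << 1 (mod 2^14) → 01000000011000 = 4120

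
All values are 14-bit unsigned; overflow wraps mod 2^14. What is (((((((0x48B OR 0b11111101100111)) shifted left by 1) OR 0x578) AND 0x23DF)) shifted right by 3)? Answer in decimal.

1147

0x48B = 00010010001011
0b11111101100111 = 11111101100111
→ OR → 11111111101111 = 16367
→ shifted left by 1 (mod 2^14) → 11111111011110 = 16350
0x578 = 00010101111000
→ OR → 11111111111110 = 16382
0x23DF = 10001111011111
→ AND → 10001111011110 = 9182
→ shifted right by 3 → 00010001111011 = 1147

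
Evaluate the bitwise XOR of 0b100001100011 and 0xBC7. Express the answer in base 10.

932

a = 100001100011
0xBC7 = 101111000111
XOR → 001110100100 = 932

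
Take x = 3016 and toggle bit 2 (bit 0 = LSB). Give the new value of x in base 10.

3020

x = 0101111001000
bit 2 is currently 0; toggle it via x ^ (1 << 2) = x ^ 4
→ 0101111001100 = 3020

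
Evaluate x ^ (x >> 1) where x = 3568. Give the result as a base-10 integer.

x = 110111110000 = 3568
x>>1 = 011011111000
XOR  = 101100001000 = 2824
(x ^ (x >> 1) gives the standard binary-reflected Gray code of x.)

2824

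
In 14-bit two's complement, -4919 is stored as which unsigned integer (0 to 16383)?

11465

4919 in 14 bits: 01001100110111
Invert: 10110011001000
Add 1:  10110011001001 = 11465
(Check: 2^14 - 4919 = 16384 - 4919 = 11465.)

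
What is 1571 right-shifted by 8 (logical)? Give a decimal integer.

1571 = 11000100011
shift right by 8 → 00000000110 = 6
(equivalently, floor(1571 / 256))

6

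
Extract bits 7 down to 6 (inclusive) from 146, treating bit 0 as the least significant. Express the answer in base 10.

v = 00010010010
Shift right by 6: 00010
Mask low 2 bits: 10 = 2

2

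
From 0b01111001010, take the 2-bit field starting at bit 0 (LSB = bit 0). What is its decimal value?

2

v = 01111001010
Shift right by 0: 01111001010
Mask low 2 bits: 10 = 2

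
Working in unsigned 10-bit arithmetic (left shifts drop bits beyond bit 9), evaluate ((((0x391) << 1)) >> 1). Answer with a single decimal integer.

0x391 = 1110010001
→ << 1 (mod 2^10) → 1100100010 = 802
→ >> 1 → 0110010001 = 401

401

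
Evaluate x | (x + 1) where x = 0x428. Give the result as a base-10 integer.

x = 10000101000 = 1064
x + 1 = 10000101001
OR    = 10000101001 = 1065
(x | (x + 1) sets the lowest cleared bit.)

1065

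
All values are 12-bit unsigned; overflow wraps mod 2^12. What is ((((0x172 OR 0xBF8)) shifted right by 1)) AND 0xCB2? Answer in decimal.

1200

0x172 = 000101110010
0xBF8 = 101111111000
→ OR → 101111111010 = 3066
→ shifted right by 1 → 010111111101 = 1533
0xCB2 = 110010110010
→ AND → 010010110000 = 1200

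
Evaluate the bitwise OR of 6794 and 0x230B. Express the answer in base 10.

15243

6794 = 01101010001010
0x230B = 10001100001011
 OR → 11101110001011 = 15243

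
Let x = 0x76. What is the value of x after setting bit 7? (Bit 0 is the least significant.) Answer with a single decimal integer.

246

x = 01110110
bit 7 is currently 0; set it via x | (1 << 7) = x | 128
→ 11110110 = 246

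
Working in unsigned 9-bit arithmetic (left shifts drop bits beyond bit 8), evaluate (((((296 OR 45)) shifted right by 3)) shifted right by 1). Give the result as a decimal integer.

296 = 100101000
45 = 000101101
→ OR → 100101101 = 301
→ shifted right by 3 → 000100101 = 37
→ shifted right by 1 → 000010010 = 18

18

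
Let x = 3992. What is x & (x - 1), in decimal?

x = 111110011000 = 3992
x - 1 = 111110010111
AND   = 111110010000 = 3984
(x & (x - 1) clears the lowest set bit of x.)

3984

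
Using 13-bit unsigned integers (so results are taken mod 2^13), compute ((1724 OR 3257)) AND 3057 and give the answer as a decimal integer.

2737

1724 = 0011010111100
3257 = 0110010111001
→ OR → 0111010111101 = 3773
3057 = 0101111110001
→ AND → 0101010110001 = 2737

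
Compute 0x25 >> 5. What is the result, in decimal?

1

0x25 = 100101
shift right by 5 → 000001 = 1
(equivalently, floor(37 / 32))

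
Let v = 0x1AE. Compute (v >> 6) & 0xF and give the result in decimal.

v = 0110101110
Shift right by 6: 0110
Mask low 4 bits: 0110 = 6

6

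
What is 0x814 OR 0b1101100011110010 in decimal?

55542

0x814 = 0000100000010100
b = 1101100011110010
 OR → 1101100011110110 = 55542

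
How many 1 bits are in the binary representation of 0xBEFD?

13

0xBEFD = 1011111011111101
Count the 1s: 1 + 1 + 1 + 1 + 1 + 1 + 1 + 1 + 1 + 1 + 1 + 1 + 1 = 13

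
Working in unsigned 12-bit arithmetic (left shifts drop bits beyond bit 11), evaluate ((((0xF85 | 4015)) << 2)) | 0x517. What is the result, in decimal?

0xF85 = 111110000101
4015 = 111110101111
→ | → 111110101111 = 4015
→ << 2 (mod 2^12) → 111010111100 = 3772
0x517 = 010100010111
→ | → 111110111111 = 4031

4031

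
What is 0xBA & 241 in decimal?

0xBA = 10111010
241 = 11110001
AND → 10110000 = 176

176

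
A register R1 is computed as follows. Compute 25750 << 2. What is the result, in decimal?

103000

25750 = 00110010010010110
shift left by 2 → 11001001001011000 = 103000
(equivalently, 25750 × 2^2 = 25750 × 4)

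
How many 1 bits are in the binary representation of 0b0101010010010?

5

n = 101010010010
Count the 1s: 1 + 1 + 1 + 1 + 1 = 5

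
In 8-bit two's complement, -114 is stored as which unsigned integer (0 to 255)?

114 in 8 bits: 01110010
Invert: 10001101
Add 1:  10001110 = 142
(Check: 2^8 - 114 = 256 - 114 = 142.)

142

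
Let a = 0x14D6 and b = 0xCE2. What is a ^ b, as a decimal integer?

6196

0x14D6 = 1010011010110
0xCE2 = 0110011100010
XOR → 1100000110100 = 6196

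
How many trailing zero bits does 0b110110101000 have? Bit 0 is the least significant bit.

3

0b110110101000 = 110110101000
Trailing zeros: 3, so the lowest set bit is bit 3 (value 8).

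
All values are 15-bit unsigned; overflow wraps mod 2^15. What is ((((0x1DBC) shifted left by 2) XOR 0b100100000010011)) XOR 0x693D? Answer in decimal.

22494

0x1DBC = 001110110111100
→ shifted left by 2 (mod 2^15) → 111011011110000 = 30448
0b100100000010011 = 100100000010011
→ XOR → 011111011100011 = 16099
0x693D = 110100100111101
→ XOR → 101011111011110 = 22494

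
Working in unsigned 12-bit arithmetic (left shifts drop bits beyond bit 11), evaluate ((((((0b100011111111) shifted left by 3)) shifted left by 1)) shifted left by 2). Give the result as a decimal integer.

0b100011111111 = 100011111111
→ shifted left by 3 (mod 2^12) → 011111111000 = 2040
→ shifted left by 1 (mod 2^12) → 111111110000 = 4080
→ shifted left by 2 (mod 2^12) → 111111000000 = 4032

4032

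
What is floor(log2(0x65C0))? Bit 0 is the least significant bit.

14

0x65C0 = 110010111000000
The topmost 1 is at position 14 (since 2^14 = 16384 ≤ 26048 < 32768).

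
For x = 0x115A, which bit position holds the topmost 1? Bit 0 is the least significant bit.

0x115A = 1000101011010
The topmost 1 is at position 12 (since 2^12 = 4096 ≤ 4442 < 8192).

12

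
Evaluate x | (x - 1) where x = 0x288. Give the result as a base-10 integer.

x = 1010001000 = 648
x - 1 = 1010000111
OR    = 1010001111 = 655
(x | (x - 1) sets all bits below the lowest set bit.)

655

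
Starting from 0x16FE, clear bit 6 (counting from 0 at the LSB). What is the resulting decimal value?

5822

x = 1011011111110
bit 6 is currently 1; clear it via x & ~(1 << 6) = x & ~64
→ 1011010111110 = 5822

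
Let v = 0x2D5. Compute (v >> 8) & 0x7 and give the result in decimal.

2

v = 01011010101
Shift right by 8: 010
Mask low 3 bits: 010 = 2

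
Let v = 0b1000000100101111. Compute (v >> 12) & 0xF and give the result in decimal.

8

v = 1000000100101111
Shift right by 12: 1000
Mask low 4 bits: 1000 = 8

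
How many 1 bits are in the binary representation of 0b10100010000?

3

n = 10100010000
Count the 1s: 1 + 1 + 1 = 3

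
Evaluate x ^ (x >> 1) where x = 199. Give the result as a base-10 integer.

x = 11000111 = 199
x>>1 = 01100011
XOR  = 10100100 = 164
(x ^ (x >> 1) gives the standard binary-reflected Gray code of x.)

164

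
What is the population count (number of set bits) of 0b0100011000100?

n = 100011000100
Count the 1s: 1 + 1 + 1 + 1 = 4

4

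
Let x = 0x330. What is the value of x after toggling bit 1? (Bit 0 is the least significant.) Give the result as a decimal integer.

818

x = 1100110000
bit 1 is currently 0; toggle it via x ^ (1 << 1) = x ^ 2
→ 1100110010 = 818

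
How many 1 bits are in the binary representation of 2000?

6

2000 = 11111010000
Count the 1s: 1 + 1 + 1 + 1 + 1 + 1 = 6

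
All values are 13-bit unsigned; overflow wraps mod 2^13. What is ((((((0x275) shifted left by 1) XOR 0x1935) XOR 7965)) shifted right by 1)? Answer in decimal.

0x275 = 0001001110101
→ shifted left by 1 (mod 2^13) → 0010011101010 = 1258
0x1935 = 1100100110101
→ XOR → 1110111011111 = 7647
7965 = 1111100011101
→ XOR → 0001011000010 = 706
→ shifted right by 1 → 0000101100001 = 353

353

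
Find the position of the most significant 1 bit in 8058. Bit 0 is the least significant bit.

8058 = 1111101111010
The topmost 1 is at position 12 (since 2^12 = 4096 ≤ 8058 < 8192).

12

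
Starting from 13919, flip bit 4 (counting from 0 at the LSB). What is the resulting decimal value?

13903

x = 11011001011111
bit 4 is currently 1; toggle it via x ^ (1 << 4) = x ^ 16
→ 11011001001111 = 13903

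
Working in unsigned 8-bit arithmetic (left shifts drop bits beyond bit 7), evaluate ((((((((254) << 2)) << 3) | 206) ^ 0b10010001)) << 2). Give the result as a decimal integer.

124

254 = 11111110
→ << 2 (mod 2^8) → 11111000 = 248
→ << 3 (mod 2^8) → 11000000 = 192
206 = 11001110
→ | → 11001110 = 206
0b10010001 = 10010001
→ ^ → 01011111 = 95
→ << 2 (mod 2^8) → 01111100 = 124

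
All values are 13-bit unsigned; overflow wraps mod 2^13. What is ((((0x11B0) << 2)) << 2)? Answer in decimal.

6912

0x11B0 = 1000110110000
→ << 2 (mod 2^13) → 0011011000000 = 1728
→ << 2 (mod 2^13) → 1101100000000 = 6912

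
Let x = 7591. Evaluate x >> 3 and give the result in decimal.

7591 = 1110110100111
shift right by 3 → 0001110110100 = 948
(equivalently, floor(7591 / 8))

948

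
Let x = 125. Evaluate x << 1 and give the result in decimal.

250

125 = 01111101
shift left by 1 → 11111010 = 250
(equivalently, 125 × 2^1 = 125 × 2)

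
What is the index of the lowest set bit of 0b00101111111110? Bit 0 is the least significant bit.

0b00101111111110 = 101111111110
Trailing zeros: 1, so the lowest set bit is bit 1 (value 2).

1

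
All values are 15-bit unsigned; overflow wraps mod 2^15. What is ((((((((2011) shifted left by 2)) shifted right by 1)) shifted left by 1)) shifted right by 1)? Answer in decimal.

2011 = 000011111011011
→ shifted left by 2 (mod 2^15) → 001111101101100 = 8044
→ shifted right by 1 → 000111110110110 = 4022
→ shifted left by 1 (mod 2^15) → 001111101101100 = 8044
→ shifted right by 1 → 000111110110110 = 4022

4022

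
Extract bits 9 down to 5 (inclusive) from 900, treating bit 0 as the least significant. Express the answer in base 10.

28

v = 01110000100
Shift right by 5: 011100
Mask low 5 bits: 11100 = 28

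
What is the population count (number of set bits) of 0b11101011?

6

n = 11101011
Count the 1s: 1 + 1 + 1 + 1 + 1 + 1 = 6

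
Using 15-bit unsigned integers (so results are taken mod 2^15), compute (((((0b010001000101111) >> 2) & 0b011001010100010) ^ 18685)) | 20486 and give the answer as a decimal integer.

22655

0b010001000101111 = 010001000101111
→ >> 2 → 000100010001011 = 2187
0b011001010100010 = 011001010100010
→ & → 000000010000010 = 130
18685 = 100100011111101
→ ^ → 100100001111111 = 18559
20486 = 101000000000110
→ | → 101100001111111 = 22655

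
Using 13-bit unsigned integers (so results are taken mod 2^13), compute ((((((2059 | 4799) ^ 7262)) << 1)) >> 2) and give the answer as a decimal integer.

880

2059 = 0100000001011
4799 = 1001010111111
→ | → 1101010111111 = 6847
7262 = 1110001011110
→ ^ → 0011011100001 = 1761
→ << 1 (mod 2^13) → 0110111000010 = 3522
→ >> 2 → 0001101110000 = 880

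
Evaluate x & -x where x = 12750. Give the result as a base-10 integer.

2

x = 11000111001110 = 12750
-x (two's complement) = …00111000110010
AND   = 00000000000010 = 2
(x & -x isolates the lowest set bit of x.)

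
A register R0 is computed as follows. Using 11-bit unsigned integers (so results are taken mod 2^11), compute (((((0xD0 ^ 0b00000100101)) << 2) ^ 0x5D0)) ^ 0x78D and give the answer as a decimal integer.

393

0xD0 = 00011010000
0b00000100101 = 00000100101
→ ^ → 00011110101 = 245
→ << 2 (mod 2^11) → 01111010100 = 980
0x5D0 = 10111010000
→ ^ → 11000000100 = 1540
0x78D = 11110001101
→ ^ → 00110001001 = 393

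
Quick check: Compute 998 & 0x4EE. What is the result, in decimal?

230

998 = 01111100110
0x4EE = 10011101110
AND → 00011100110 = 230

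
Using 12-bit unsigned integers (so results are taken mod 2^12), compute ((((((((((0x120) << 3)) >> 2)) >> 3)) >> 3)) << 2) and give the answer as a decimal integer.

0x120 = 000100100000
→ << 3 (mod 2^12) → 100100000000 = 2304
→ >> 2 → 001001000000 = 576
→ >> 3 → 000001001000 = 72
→ >> 3 → 000000001001 = 9
→ << 2 (mod 2^12) → 000000100100 = 36

36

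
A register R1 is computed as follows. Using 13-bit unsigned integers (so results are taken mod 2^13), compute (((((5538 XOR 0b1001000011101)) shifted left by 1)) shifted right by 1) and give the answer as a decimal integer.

5538 = 1010110100010
0b1001000011101 = 1001000011101
→ XOR → 0011110111111 = 1983
→ shifted left by 1 (mod 2^13) → 0111101111110 = 3966
→ shifted right by 1 → 0011110111111 = 1983

1983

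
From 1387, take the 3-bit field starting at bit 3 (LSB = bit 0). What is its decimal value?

5

v = 010101101011
Shift right by 3: 010101101
Mask low 3 bits: 101 = 5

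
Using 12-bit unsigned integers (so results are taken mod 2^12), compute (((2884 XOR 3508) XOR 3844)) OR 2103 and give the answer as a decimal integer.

2551

2884 = 101101000100
3508 = 110110110100
→ XOR → 011011110000 = 1776
3844 = 111100000100
→ XOR → 100111110100 = 2548
2103 = 100000110111
→ OR → 100111110111 = 2551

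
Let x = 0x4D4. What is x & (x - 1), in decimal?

x = 10011010100 = 1236
x - 1 = 10011010011
AND   = 10011010000 = 1232
(x & (x - 1) clears the lowest set bit of x.)

1232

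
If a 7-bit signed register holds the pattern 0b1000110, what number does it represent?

-58

pattern = 1000110 (MSB is 1 ⇒ negative)
Invert: 0111001, add 1 → 0111010 = 58, so the value is -58.
(Equivalently: 70 - 2^7 = 70 - 128 = -58.)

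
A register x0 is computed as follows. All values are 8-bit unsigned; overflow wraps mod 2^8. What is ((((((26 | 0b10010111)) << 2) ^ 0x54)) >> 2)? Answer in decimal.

26 = 00011010
0b10010111 = 10010111
→ | → 10011111 = 159
→ << 2 (mod 2^8) → 01111100 = 124
0x54 = 01010100
→ ^ → 00101000 = 40
→ >> 2 → 00001010 = 10

10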